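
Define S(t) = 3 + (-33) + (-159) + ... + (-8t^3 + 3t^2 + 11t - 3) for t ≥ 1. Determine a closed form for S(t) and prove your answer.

We claim S(t) = -t(2t + 1)(t^2 + t - 3) for all t ≥ 1.
Base case (t = 1): S(1) = 3, and the closed form gives 3. They agree.
Inductive step: assume the claim holds for t = m, so S(m) = m(-2m^3 - 3m^2 + 5m + 3).
Then S(m+1) = S(m) + (-8m^3 - 21m^2 - 7m + 3) = (m(-2m^3 - 3m^2 + 5m + 3)) + (-8m^3 - 21m^2 - 7m + 3).
Simplifying, S(m+1) = -(m + 1)(2m + 3)(m^2 + 3m - 1) = -(m+1)(2(m+1) + 1)((m+1)^2 + (m+1) - 3),
which is the closed form with t = m+1.
By the principle of mathematical induction, the result holds for all t ≥ 1.

S(t) = -t(2t + 1)(t^2 + t - 3)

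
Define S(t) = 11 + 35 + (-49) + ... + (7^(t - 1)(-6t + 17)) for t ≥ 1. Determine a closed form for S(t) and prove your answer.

S(t) = 7^t(-t + 3) - 3

We claim S(t) = 7^t(-t + 3) - 3 for all t ≥ 1.
For the base case t = 1: S(1) = 11, and the closed form gives 11. They agree.
Suppose the result is true for t = p, so S(p) = 7^p(-p + 3) - 3.
Then S(p+1) = S(p) + (7^p(-6p + 11)) = (7^p(-p + 3) - 3) + (7^p(-6p + 11)).
Simplifying, S(p+1) = -7·7^p·p + 14·7^p - 3 = 7^(p+1)(-(p+1) + 3) - 3,
which is the closed form with t = p+1.
By the principle of mathematical induction, the result holds for all t ≥ 1.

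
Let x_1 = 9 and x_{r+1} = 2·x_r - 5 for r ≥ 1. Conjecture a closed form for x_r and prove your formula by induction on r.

Computing the first terms: x_1 = 9, x_2 = 13, x_3 = 21. This suggests x_r = 2^(r + 1) + 5.
Base step (r = 1): the formula gives 9 = 9 = x_1.
Inductive step: assume the claim holds for r = k, so x_k = 2^(k + 1) + 5.
Then x_{k+1} = 2·x_k - 5 = 2·(2^(k + 1) + 5) - 5 = 2^(k + 2) + 5 = 2^((k+1) + 1) + 5,
which is the claimed formula at r = k+1.
This completes the induction.

x_r = 2^(r + 1) + 5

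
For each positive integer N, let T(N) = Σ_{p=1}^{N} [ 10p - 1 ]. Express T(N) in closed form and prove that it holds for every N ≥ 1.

We claim T(N) = N(5N + 4) for all N ≥ 1.
For the base case N = 1: T(1) = 9, and the closed form gives 9. They agree.
Suppose the result is true for N = p, so T(p) = p(5p + 4).
Then T(p+1) = T(p) + (10p + 9) = (p(5p + 4)) + (10p + 9).
Simplifying, T(p+1) = (p + 1)(5p + 9) = (p+1)(5(p+1) + 4),
which is the closed form with N = p+1.
By the principle of mathematical induction, the result holds for all N ≥ 1.

T(N) = N(5N + 4)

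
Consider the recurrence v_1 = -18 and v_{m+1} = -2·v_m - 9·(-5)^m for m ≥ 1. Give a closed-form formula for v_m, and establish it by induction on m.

v_m = -3(-2)^(m - 1) + 3(-5)^m

Computing the first terms: v_1 = -18, v_2 = 81, v_3 = -387. This suggests v_m = -3(-2)^(m - 1) + 3(-5)^m.
When m = 1: the formula gives -18 = -18 = v_1.
For the inductive step, assume it holds for an arbitrary i ≥ 1, so v_i = -3(-2)^(i - 1) + 3(-5)^i.
Then v_{i+1} = -2·v_i - 9·(-5)^i = -2·(-3(-2)^(i - 1) + 3(-5)^i) - 9·(-5)^i = -3(-2)^i + 3(-5)^(i + 1) = -3(-2)^((i+1) - 1) + 3(-5)^(i+1),
which is the claimed formula at m = i+1.
Hence, by induction on m, the claim holds for every m ≥ 1.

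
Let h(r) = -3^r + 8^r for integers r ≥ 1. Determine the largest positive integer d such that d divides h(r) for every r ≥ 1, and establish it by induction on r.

Computing the first values: h(1) = 5 and h(2) = 55; gcd(5, 55) = 5, so d ≤ 5.
We prove 5 | -3^r + 8^r for all r ≥ 1 by induction on r.
For the base case r = 1: h(1) = 5 = 5·(1), so 5 | h(1).
Inductive step: assume the claim holds for r = j, i.e. 5 | h(j). Then
8^{j+1} − 3^{j+1} = 8·8^j − 3·3^j = 8·(8^j − 3^j) + (5)·3^j. The first term is divisible by 5 by the inductive hypothesis, and the second term (5)·3^j is divisible by 5 since 5 | 5. Hence 5 | h(j+1).
By the principle of mathematical induction, the result holds for all r ≥ 1.
Therefore the largest such d is 5.

d = 5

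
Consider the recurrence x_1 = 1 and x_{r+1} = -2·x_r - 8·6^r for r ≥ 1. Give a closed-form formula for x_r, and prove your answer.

x_r = 7(-2)^(r - 1) - 6^r

Computing the first terms: x_1 = 1, x_2 = -50, x_3 = -188. This suggests x_r = 7(-2)^(r - 1) - 6^r.
When r = 1: the formula gives 1 = 1 = x_1.
Inductive step: suppose the statement holds for some j ≥ 1, so x_j = 7(-2)^(j - 1) - 6^j.
Then x_{j+1} = -2·x_j - 8·6^j = -2·(7(-2)^(j - 1) - 6^j) - 8·6^j = 7(-2)^j - 6^(j + 1) = 7(-2)^((j+1) - 1) - 6^(j+1),
which is the claimed formula at r = j+1.
Hence, by induction on r, the claim holds for every r ≥ 1.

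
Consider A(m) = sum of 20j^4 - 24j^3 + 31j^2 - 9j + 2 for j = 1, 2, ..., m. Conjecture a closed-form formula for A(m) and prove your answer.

A(m) = m(4m^4 + 4m^3 + 5m^2 + 5m + 2)

We claim A(m) = m(4m^4 + 4m^3 + 5m^2 + 5m + 2) for all m ≥ 1.
For the base case m = 1: A(1) = 20, and the closed form gives 20. They agree.
Suppose the result is true for m = j, so A(j) = j(4j^4 + 4j^3 + 5j^2 + 5j + 2).
Then A(j+1) = A(j) + (20j^4 + 56j^3 + 79j^2 + 61j + 20) = (j(4j^4 + 4j^3 + 5j^2 + 5j + 2)) + (20j^4 + 56j^3 + 79j^2 + 61j + 20).
Simplifying, A(j+1) = (j + 1)(4j^4 + 20j^3 + 41j^2 + 43j + 20) = (j+1)(4(j+1)^4 + 4(j+1)^3 + 5(j+1)^2 + 5(j+1) + 2),
which is the closed form with m = j+1.
This completes the induction.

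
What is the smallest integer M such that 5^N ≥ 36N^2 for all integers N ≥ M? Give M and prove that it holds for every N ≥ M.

M = 4

At N = 3: 125 < 324, so the inequality fails and M ≥ 4. We prove 5^N ≥ 36N^2 for all N ≥ 4.
Base step (N = 4): 5^N = 625 and 36N^2 = 576, so 625 ≥ 576.
Inductive step: assume the claim holds for N = k, so 5^k ≥ 36k^2.
Then 5^(k + 1) = 5·(5^k) ≥ 5·(36k^2).
Also, for k ≥ 4 we have 5·(36k^2) ≥ 36(k+1)^2, since 5 ≥ (1 + 1/k)^2 for all k ≥ 4.
Combining, 5^(k + 1) ≥ 36(k+1)^2.
By induction, the statement is established for all N ≥ 4.
Hence the smallest such M is 4.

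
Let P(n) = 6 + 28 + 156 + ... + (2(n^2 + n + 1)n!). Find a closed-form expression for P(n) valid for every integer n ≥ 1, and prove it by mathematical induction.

We claim P(n) = (2n + 2)(n + 1)! - 2 for all n ≥ 1.
When n = 1: P(1) = 6, and the closed form gives 6. They agree.
Inductive step: assume the claim holds for n = i, so P(i) = (2i + 2)(i + 1)! - 2.
Then P(i+1) = P(i) + (2(i^2 + 3i + 3)(i + 1)!) = ((2i + 2)(i + 1)! - 2) + (2(i^2 + 3i + 3)(i + 1)!).
Simplifying, P(i+1) = (2(i+1) + 2)((i+1) + 1)! - 2,
which is the closed form with n = i+1.
Hence, by induction on n, the claim holds for every n ≥ 1.

P(n) = (2n + 2)(n + 1)! - 2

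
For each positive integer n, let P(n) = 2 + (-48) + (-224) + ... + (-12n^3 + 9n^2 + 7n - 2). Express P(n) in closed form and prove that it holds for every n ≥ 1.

P(n) = -n(3n^3 + 3n^2 - 5n - 3)

We claim P(n) = -n(3n^3 + 3n^2 - 5n - 3) for all n ≥ 1.
When n = 1: P(1) = 2, and the closed form gives 2. They agree.
Suppose the result is true for n = k, so P(k) = k(-3k^3 - 3k^2 + 5k + 3).
Then P(k+1) = P(k) + (-12k^3 - 27k^2 - 11k + 2) = (k(-3k^3 - 3k^2 + 5k + 3)) + (-12k^3 - 27k^2 - 11k + 2).
Simplifying, P(k+1) = -(k + 1)(3k^3 + 12k^2 + 10k - 2) = -(k+1)(3(k+1)^3 + 3(k+1)^2 - 5(k+1) - 3),
which is the closed form with n = k+1.
By the principle of mathematical induction, the result holds for all n ≥ 1.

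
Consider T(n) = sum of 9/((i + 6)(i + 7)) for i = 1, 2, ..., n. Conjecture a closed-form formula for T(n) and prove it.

T(n) = 9n/(7(n + 7))

We claim T(n) = 9n/(7(n + 7)) for all n ≥ 1.
Base case (n = 1): T(1) = 9/56, and the closed form gives 9/56. They agree.
Inductive step: assume the claim holds for n = i, so T(i) = 9i/(7(i + 7)).
Then T(i+1) = T(i) + (9/((i + 7)(i + 8))) = (9i/(7(i + 7))) + (9/((i + 7)(i + 8))).
Simplifying, T(i+1) = 9(i + 1)/(7(i + 8)) = 9(i+1)/(7((i+1) + 7)),
which is the closed form with n = i+1.
This completes the induction.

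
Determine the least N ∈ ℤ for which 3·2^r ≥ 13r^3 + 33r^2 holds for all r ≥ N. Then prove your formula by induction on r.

At r = 13: 24576 < 34138, so the inequality fails and N ≥ 14. We prove 3·2^r ≥ 13r^3 + 33r^2 for all r ≥ 14.
For the base case r = 14: 3·2^r = 49152 and 13r^3 + 33r^2 = 42140, so 49152 ≥ 42140.
For the inductive step, assume it holds for an arbitrary j ≥ 14, so 3·2^j ≥ 13j^3 + 33j^2.
Then 3·2^(j + 1) = 2·(3·2^j) ≥ 2·(13j^3 + 33j^2).
Also, for j ≥ 14 we have 2·(13j^3 + 33j^2) ≥ 13(j+1)^3 + 33(j+1)^2, since 2·(13j^3 + 33j^2) − (13(j+1)^3 + 33(j+1)^2) = 13j^3 - 6j^2 - 105j - 46, which is nonnegative for all j ≥ 14.
Combining, 3·2^(j + 1) ≥ 13(j+1)^3 + 33(j+1)^2.
By the principle of mathematical induction, the result holds for all r ≥ 14.
Hence the smallest such N is 14.

N = 14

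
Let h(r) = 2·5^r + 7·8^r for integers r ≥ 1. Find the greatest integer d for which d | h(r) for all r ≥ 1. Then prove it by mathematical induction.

Computing the first values: h(1) = 66 and h(2) = 498; gcd(66, 498) = 6, so d ≤ 6.
We prove 6 | 2·5^r + 7·8^r for all r ≥ 1 by induction on r.
Base case (r = 1): h(1) = 66 = 6·(11), so 6 | h(1).
Suppose the result is true for r = m, i.e. 6 | h(m). Then
h(m+1) − 8·h(m) = (2·5^(m+1) + 7·8^(m+1)) − 8·(2·5^m + 7·8^m) = (2)·5^m·(5 − 8) = (-6)·5^m. Since 6 | h(m) by the inductive hypothesis, 6 | 8·h(m); and 6 | -6 since -6 = 6·-1. Therefore 6 | h(m+1).
Hence, by induction on r, the claim holds for every r ≥ 1.
Therefore the largest such d is 6.

d = 6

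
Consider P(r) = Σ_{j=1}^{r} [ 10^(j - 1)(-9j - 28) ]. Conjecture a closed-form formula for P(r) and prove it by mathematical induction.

P(r) = -10^r(r + 3) + 3

We claim P(r) = -10^r(r + 3) + 3 for all r ≥ 1.
Base step (r = 1): P(1) = -37, and the closed form gives -37. They agree.
Inductive step: suppose the statement holds for some j ≥ 1, so P(j) = -10^j(j + 3) + 3.
Then P(j+1) = P(j) + (10^j(-9j - 37)) = (-10^j(j + 3) + 3) + (10^j(-9j - 37)).
Simplifying, P(j+1) = -10·10^j·j - 40·10^j + 3 = -10^(j+1)((j+1) + 3) + 3,
which is the closed form with r = j+1.
By induction, the statement is established for all r ≥ 1.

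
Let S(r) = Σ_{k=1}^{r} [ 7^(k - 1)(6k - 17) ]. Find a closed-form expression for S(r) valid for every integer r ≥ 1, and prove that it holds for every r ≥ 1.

We claim S(r) = 7^r(r - 3) + 3 for all r ≥ 1.
Base case (r = 1): S(1) = -11, and the closed form gives -11. They agree.
Inductive step: suppose the statement holds for some k ≥ 1, so S(k) = 7^k(k - 3) + 3.
Then S(k+1) = S(k) + (7^k(6k - 11)) = (7^k(k - 3) + 3) + (7^k(6k - 11)).
Simplifying, S(k+1) = 7·7^k·k - 14·7^k + 3 = 7^(k+1)((k+1) - 3) + 3,
which is the closed form with r = k+1.
This completes the induction.

S(r) = 7^r(r - 3) + 3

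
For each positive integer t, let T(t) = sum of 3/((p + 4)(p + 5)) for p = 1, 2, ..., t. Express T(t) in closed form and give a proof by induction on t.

T(t) = 3t/(5(t + 5))

We claim T(t) = 3t/(5(t + 5)) for all t ≥ 1.
When t = 1: T(1) = 1/10, and the closed form gives 1/10. They agree.
Inductive step: suppose the statement holds for some p ≥ 1, so T(p) = 3p/(5(p + 5)).
Then T(p+1) = T(p) + (3/((p + 5)(p + 6))) = (3p/(5(p + 5))) + (3/((p + 5)(p + 6))).
Simplifying, T(p+1) = 3(p + 1)/(5(p + 6)) = 3(p+1)/(5((p+1) + 5)),
which is the closed form with t = p+1.
By induction, the statement is established for all t ≥ 1.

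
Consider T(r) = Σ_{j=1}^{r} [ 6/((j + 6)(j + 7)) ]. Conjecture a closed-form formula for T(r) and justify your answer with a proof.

We claim T(r) = 6r/(7(r + 7)) for all r ≥ 1.
Base step (r = 1): T(1) = 3/28, and the closed form gives 3/28. They agree.
Suppose the result is true for r = j, so T(j) = 6j/(7(j + 7)).
Then T(j+1) = T(j) + (6/((j + 7)(j + 8))) = (6j/(7(j + 7))) + (6/((j + 7)(j + 8))).
Simplifying, T(j+1) = 6(j + 1)/(7(j + 8)) = 6(j+1)/(7((j+1) + 7)),
which is the closed form with r = j+1.
Hence, by induction on r, the claim holds for every r ≥ 1.

T(r) = 6r/(7(r + 7))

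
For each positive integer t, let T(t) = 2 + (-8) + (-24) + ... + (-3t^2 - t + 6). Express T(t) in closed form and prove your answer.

T(t) = -t(t^2 + 2t - 5)

We claim T(t) = -t(t^2 + 2t - 5) for all t ≥ 1.
Base case (t = 1): T(1) = 2, and the closed form gives 2. They agree.
Inductive step: assume the claim holds for t = i, so T(i) = i(-i^2 - 2i + 5).
Then T(i+1) = T(i) + (-i - 3(i + 1)^2 + 5) = (i(-i^2 - 2i + 5)) + (-i - 3(i + 1)^2 + 5).
Simplifying, T(i+1) = -(i + 1)(i^2 + 4i - 2) = -(i+1)((i+1)^2 + 2(i+1) - 5),
which is the closed form with t = i+1.
By induction, the statement is established for all t ≥ 1.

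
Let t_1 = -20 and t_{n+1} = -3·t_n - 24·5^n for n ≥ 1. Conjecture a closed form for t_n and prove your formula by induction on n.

Computing the first terms: t_1 = -20, t_2 = -60, t_3 = -420. This suggests t_n = -5(-3)^(n - 1) - 3·5^n.
Base case (n = 1): the formula gives -20 = -20 = t_1.
Inductive step: suppose the statement holds for some r ≥ 1, so t_r = -5(-3)^(r - 1) - 3·5^r.
Then t_{r+1} = -3·t_r - 24·5^r = -3·(-5(-3)^(r - 1) - 3·5^r) - 24·5^r = -5(-3)^r - 3·5^(r + 1) = -5(-3)^((r+1) - 1) - 3·5^(r+1),
which is the claimed formula at n = r+1.
By induction, the statement is established for all n ≥ 1.

t_n = -5(-3)^(n - 1) - 3·5^n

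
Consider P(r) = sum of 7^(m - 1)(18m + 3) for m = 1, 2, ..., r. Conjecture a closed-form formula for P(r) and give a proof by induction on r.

P(r) = 3·7^r·r

We claim P(r) = 3·7^r·r for all r ≥ 1.
For the base case r = 1: P(1) = 21, and the closed form gives 21. They agree.
Suppose the result is true for r = m, so P(m) = 3·7^m·m.
Then P(m+1) = P(m) + (7^m(18m + 21)) = (3·7^m·m) + (7^m(18m + 21)).
Simplifying, P(m+1) = 21·7^m(m + 1) = 3·7^(m+1)·(m+1),
which is the closed form with r = m+1.
This completes the induction.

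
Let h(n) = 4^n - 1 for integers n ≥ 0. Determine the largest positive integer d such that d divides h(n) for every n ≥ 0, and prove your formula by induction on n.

d = 3

Computing the first values: h(0) = 0 and h(1) = 3; gcd(0, 3) = 3, so d ≤ 3.
We prove 3 | 4^n - 1 for all n ≥ 0 by induction on n.
Base step (n = 0): h(0) = 0 = 3·(0), so 3 | h(0).
For the inductive step, assume it holds for an arbitrary k ≥ 0, i.e. 3 | h(k). Then
h(k+1) = 4^(k+1) - 1 = 4·(4^k - 1) + 3 = 4·h(k) + 3. The first term is divisible by 3 by the inductive hypothesis, and 3 is divisible by 3. Hence 3 | h(k+1).
Hence, by induction on n, the claim holds for every n ≥ 0.
Therefore the largest such d is 3.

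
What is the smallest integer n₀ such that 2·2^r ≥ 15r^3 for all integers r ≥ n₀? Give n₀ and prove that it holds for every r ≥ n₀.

n₀ = 15

At r = 14: 32768 < 41160, so the inequality fails and n₀ ≥ 15. We prove 2·2^r ≥ 15r^3 for all r ≥ 15.
Base step (r = 15): 2·2^r = 65536 and 15r^3 = 50625, so 65536 ≥ 50625.
For the inductive step, assume it holds for an arbitrary j ≥ 15, so 2·2^j ≥ 15j^3.
Then 2·2^(j + 1) = 2·(2·2^j) ≥ 2·(15j^3).
Also, for j ≥ 15 we have 2·(15j^3) ≥ 15(j+1)^3, since 2 ≥ (1 + 1/j)^3 for all j ≥ 15.
Combining, 2·2^(j + 1) ≥ 15(j+1)^3.
This completes the induction.
Hence the smallest such n₀ is 15.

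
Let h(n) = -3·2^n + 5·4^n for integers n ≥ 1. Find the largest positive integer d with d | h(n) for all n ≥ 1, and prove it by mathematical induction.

d = 2

Computing the first values: h(1) = 14 and h(2) = 68; gcd(14, 68) = 2, so d ≤ 2.
We prove 2 | -3·2^n + 5·4^n for all n ≥ 1 by induction on n.
For the base case n = 1: h(1) = 14 = 2·(7), so 2 | h(1).
For the inductive step, assume it holds for an arbitrary m ≥ 1, i.e. 2 | h(m). Then
h(m+1) − 4·h(m) = (-3·2^(m+1) + 5·4^(m+1)) − 4·(-3·2^m + 5·4^m) = (-3)·2^m·(2 − 4) = (6)·2^m. Since 2 | h(m) by the inductive hypothesis, 2 | 4·h(m); and 2 | 6 since 6 = 2·3. Therefore 2 | h(m+1).
This completes the induction.
Therefore the largest such d is 2.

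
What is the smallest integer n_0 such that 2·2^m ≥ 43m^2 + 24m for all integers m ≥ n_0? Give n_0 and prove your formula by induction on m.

n_0 = 12

At m = 11: 4096 < 5467, so the inequality fails and n_0 ≥ 12. We prove 2·2^m ≥ 43m^2 + 24m for all m ≥ 12.
For the base case m = 12: 2·2^m = 8192 and 43m^2 + 24m = 6480, so 8192 ≥ 6480.
Inductive step: suppose the statement holds for some i ≥ 12, so 2·2^i ≥ 43i^2 + 24i.
Then 2·2^(i + 1) = 2·(2·2^i) ≥ 2·(43i^2 + 24i).
Also, for i ≥ 12 we have 2·(43i^2 + 24i) ≥ 43(i+1)^2 + 24(i+1), since 2·(43i^2 + 24i) − (43(i+1)^2 + 24(i+1)) = 43i^2 - 62i - 67, which is nonnegative for all i ≥ 12.
Combining, 2·2^(i + 1) ≥ 43(i+1)^2 + 24(i+1).
Hence, by induction on m, the claim holds for every m ≥ 12.
Hence the smallest such n_0 is 12.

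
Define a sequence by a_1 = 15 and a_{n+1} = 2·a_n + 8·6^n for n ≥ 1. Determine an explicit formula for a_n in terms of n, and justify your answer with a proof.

Computing the first terms: a_1 = 15, a_2 = 78, a_3 = 444. This suggests a_n = 3·2^(n - 1) + 2·6^n.
Base step (n = 1): the formula gives 15 = 15 = a_1.
Inductive step: suppose the statement holds for some p ≥ 1, so a_p = 3·2^(p - 1) + 2·6^p.
Then a_{p+1} = 2·a_p + 8·6^p = 2·(3·2^(p - 1) + 2·6^p) + 8·6^p = 3·2^p + 2·6^(p + 1) = 3·2^((p+1) - 1) + 2·6^(p+1),
which is the claimed formula at n = p+1.
Hence, by induction on n, the claim holds for every n ≥ 1.

a_n = 3·2^(n - 1) + 2·6^n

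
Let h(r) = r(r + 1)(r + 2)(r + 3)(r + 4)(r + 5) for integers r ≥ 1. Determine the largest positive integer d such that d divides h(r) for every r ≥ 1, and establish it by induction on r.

Computing the first values: h(1) = 720 and h(2) = 5040; gcd(720, 5040) = 720, so d ≤ 720.
We prove 720 | r(r + 1)(r + 2)(r + 3)(r + 4)(r + 5) for all r ≥ 1 by induction on r.
When r = 1: h(1) = 720 = 720·(1), so 720 | h(1).
Suppose the result is true for r = i, i.e. 720 | h(i). Then
h(i+1) − h(i) = (i+1)·(i+2)·(i+3)·(i+4)·(i+5)·(i+6) − i·(i+1)·(i+2)·(i+3)·(i+4)·(i+5) = (i+1)·(i+2)·(i+3)·(i+4)·(i+5)·[(i+6) − i] = 6·(i+1)·(i+2)·(i+3)·(i+4)·(i+5). The product of 5 consecutive integers is divisible by (5)! = 120, so h(i+1) − h(i) is divisible by 6·120 = 720. By the inductive hypothesis 720 | h(i), hence 720 | h(i+1).
Hence, by induction on r, the claim holds for every r ≥ 1.
Therefore the largest such d is 720.

d = 720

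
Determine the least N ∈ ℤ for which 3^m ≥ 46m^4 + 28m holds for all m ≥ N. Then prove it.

At m = 12: 531441 < 954192, so the inequality fails and N ≥ 13. We prove 3^m ≥ 46m^4 + 28m for all m ≥ 13.
Base case (m = 13): 3^m = 1594323 and 46m^4 + 28m = 1314170, so 1594323 ≥ 1314170.
Suppose the result is true for m = k, so 3^k ≥ 46k^4 + 28k.
Then 3^(k + 1) = 3·(3^k) ≥ 3·(46k^4 + 28k).
Also, for k ≥ 13 we have 3·(46k^4 + 28k) ≥ 46(k+1)^4 + 28(k+1), since 3·(46k^4 + 28k) − (46(k+1)^4 + 28(k+1)) = 92k^4 - 184k^3 - 276k^2 - 128k - 74, which is nonnegative for all k ≥ 13.
Combining, 3^(k + 1) ≥ 46(k+1)^4 + 28(k+1).
By induction, the statement is established for all m ≥ 13.
Hence the smallest such N is 13.

N = 13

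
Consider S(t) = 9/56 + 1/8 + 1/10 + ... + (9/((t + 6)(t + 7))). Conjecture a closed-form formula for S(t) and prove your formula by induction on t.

We claim S(t) = 9t/(7(t + 7)) for all t ≥ 1.
Base step (t = 1): S(1) = 9/56, and the closed form gives 9/56. They agree.
Inductive step: assume the claim holds for t = k, so S(k) = 9k/(7(k + 7)).
Then S(k+1) = S(k) + (9/((k + 7)(k + 8))) = (9k/(7(k + 7))) + (9/((k + 7)(k + 8))).
Simplifying, S(k+1) = 9(k + 1)/(7(k + 8)) = 9(k+1)/(7((k+1) + 7)),
which is the closed form with t = k+1.
By the principle of mathematical induction, the result holds for all t ≥ 1.

S(t) = 9t/(7(t + 7))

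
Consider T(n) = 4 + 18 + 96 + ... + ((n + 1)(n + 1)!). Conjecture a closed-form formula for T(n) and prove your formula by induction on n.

T(n) = (n + 2)! - 2

We claim T(n) = (n + 2)! - 2 for all n ≥ 1.
Base case (n = 1): T(1) = 4, and the closed form gives 4. They agree.
For the inductive step, assume it holds for an arbitrary m ≥ 1, so T(m) = (m + 2)! - 2.
Then T(m+1) = T(m) + ((m + 2)(m + 2)!) = ((m + 2)! - 2) + ((m + 2)(m + 2)!).
Simplifying, T(m+1) = ((m+1) + 2)! - 2,
which is the closed form with n = m+1.
Hence, by induction on n, the claim holds for every n ≥ 1.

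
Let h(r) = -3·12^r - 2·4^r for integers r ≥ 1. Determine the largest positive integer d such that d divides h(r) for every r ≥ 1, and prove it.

Computing the first values: h(1) = -44 and h(2) = -464; gcd(-44, -464) = 4, so d ≤ 4.
We prove 4 | -3·12^r - 2·4^r for all r ≥ 1 by induction on r.
When r = 1: h(1) = -44 = 4·(-11), so 4 | h(1).
For the inductive step, assume it holds for an arbitrary i ≥ 1, i.e. 4 | h(i). Then
h(i+1) − 12·h(i) = (-3·12^(i+1) - 2·4^(i+1)) − 12·(-3·12^i - 2·4^i) = (-2)·4^i·(4 − 12) = (16)·4^i. Since 4 | h(i) by the inductive hypothesis, 4 | 12·h(i); and 4 | 16 since 16 = 4·4. Therefore 4 | h(i+1).
By the principle of mathematical induction, the result holds for all r ≥ 1.
Therefore the largest such d is 4.

d = 4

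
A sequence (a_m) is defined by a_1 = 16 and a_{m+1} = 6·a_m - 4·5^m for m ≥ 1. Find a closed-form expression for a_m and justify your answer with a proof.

Computing the first terms: a_1 = 16, a_2 = 76, a_3 = 356. This suggests a_m = 4·5^m - 4·6^(m - 1).
When m = 1: the formula gives 16 = 16 = a_1.
For the inductive step, assume it holds for an arbitrary i ≥ 1, so a_i = 4·5^i - 4·6^(i - 1).
Then a_{i+1} = 6·a_i - 4·5^i = 6·(4·5^i - 4·6^(i - 1)) - 4·5^i = 4·5^(i + 1) - 4·6^i = 4·5^(i+1) - 4·6^((i+1) - 1),
which is the claimed formula at m = i+1.
By the principle of mathematical induction, the result holds for all m ≥ 1.

a_m = 4·5^m - 4·6^(m - 1)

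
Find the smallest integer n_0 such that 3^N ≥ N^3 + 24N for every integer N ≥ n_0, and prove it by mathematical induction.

At N = 5: 243 < 245, so the inequality fails and n_0 ≥ 6. We prove 3^N ≥ N^3 + 24N for all N ≥ 6.
For the base case N = 6: 3^N = 729 and N^3 + 24N = 360, so 729 ≥ 360.
Inductive step: assume the claim holds for N = m, so 3^m ≥ m^3 + 24m.
Then 3^(m + 1) = 3·(3^m) ≥ 3·(m^3 + 24m).
Also, for m ≥ 6 we have 3·(m^3 + 24m) ≥ (m+1)^3 + 24(m+1), since 3·(m^3 + 24m) − ((m+1)^3 + 24(m+1)) = 2m^3 - 3m^2 + 45m - 25, which is nonnegative for all m ≥ 6.
Combining, 3^(m + 1) ≥ (m+1)^3 + 24(m+1).
By induction, the statement is established for all N ≥ 6.
Hence the smallest such n_0 is 6.

n_0 = 6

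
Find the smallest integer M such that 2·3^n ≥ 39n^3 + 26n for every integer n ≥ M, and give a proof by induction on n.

At n = 8: 13122 < 20176, so the inequality fails and M ≥ 9. We prove 2·3^n ≥ 39n^3 + 26n for all n ≥ 9.
For the base case n = 9: 2·3^n = 39366 and 39n^3 + 26n = 28665, so 39366 ≥ 28665.
Inductive step: suppose the statement holds for some i ≥ 9, so 2·3^i ≥ 39i^3 + 26i.
Then 2·3^(i + 1) = 3·(2·3^i) ≥ 3·(39i^3 + 26i).
Also, for i ≥ 9 we have 3·(39i^3 + 26i) ≥ 39(i+1)^3 + 26(i+1), since 3·(39i^3 + 26i) − (39(i+1)^3 + 26(i+1)) = 78i^3 - 117i^2 - 65i - 65, which is nonnegative for all i ≥ 9.
Combining, 2·3^(i + 1) ≥ 39(i+1)^3 + 26(i+1).
By the principle of mathematical induction, the result holds for all n ≥ 9.
Hence the smallest such M is 9.

M = 9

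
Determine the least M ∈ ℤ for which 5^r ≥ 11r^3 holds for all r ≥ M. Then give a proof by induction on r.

M = 5

At r = 4: 625 < 704, so the inequality fails and M ≥ 5. We prove 5^r ≥ 11r^3 for all r ≥ 5.
Base step (r = 5): 5^r = 3125 and 11r^3 = 1375, so 3125 ≥ 1375.
For the inductive step, assume it holds for an arbitrary i ≥ 5, so 5^i ≥ 11i^3.
Then 5^(i + 1) = 5·(5^i) ≥ 5·(11i^3).
Also, for i ≥ 5 we have 5·(11i^3) ≥ 11(i+1)^3, since 5 ≥ (1 + 1/i)^3 for all i ≥ 5.
Combining, 5^(i + 1) ≥ 11(i+1)^3.
This completes the induction.
Hence the smallest such M is 5.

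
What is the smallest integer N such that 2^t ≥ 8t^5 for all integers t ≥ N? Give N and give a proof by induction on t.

At t = 26: 67108864 < 95051008, so the inequality fails and N ≥ 27. We prove 2^t ≥ 8t^5 for all t ≥ 27.
When t = 27: 2^t = 134217728 and 8t^5 = 114791256, so 134217728 ≥ 114791256.
For the inductive step, assume it holds for an arbitrary m ≥ 27, so 2^m ≥ 8m^5.
Then 2^(m + 1) = 2·(2^m) ≥ 2·(8m^5).
Also, for m ≥ 27 we have 2·(8m^5) ≥ 8(m+1)^5, since 2 ≥ (1 + 1/m)^5 for all m ≥ 27.
Combining, 2^(m + 1) ≥ 8(m+1)^5.
By the principle of mathematical induction, the result holds for all t ≥ 27.
Hence the smallest such N is 27.

N = 27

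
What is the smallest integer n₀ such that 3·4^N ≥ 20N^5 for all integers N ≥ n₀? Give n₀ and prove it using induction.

At N = 9: 786432 < 1180980, so the inequality fails and n₀ ≥ 10. We prove 3·4^N ≥ 20N^5 for all N ≥ 10.
Base step (N = 10): 3·4^N = 3145728 and 20N^5 = 2000000, so 3145728 ≥ 2000000.
Inductive step: assume the claim holds for N = i, so 3·4^i ≥ 20i^5.
Then 3·4^(i + 1) = 4·(3·4^i) ≥ 4·(20i^5).
Also, for i ≥ 10 we have 4·(20i^5) ≥ 20(i+1)^5, since 4 ≥ (1 + 1/i)^5 for all i ≥ 10.
Combining, 3·4^(i + 1) ≥ 20(i+1)^5.
By the principle of mathematical induction, the result holds for all N ≥ 10.
Hence the smallest such n₀ is 10.

n₀ = 10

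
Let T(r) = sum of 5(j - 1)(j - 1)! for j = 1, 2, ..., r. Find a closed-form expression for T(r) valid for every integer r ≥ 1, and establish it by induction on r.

T(r) = 5r! - 5

We claim T(r) = 5r! - 5 for all r ≥ 1.
Base case (r = 1): T(1) = 0, and the closed form gives 0. They agree.
For the inductive step, assume it holds for an arbitrary j ≥ 1, so T(j) = 5j! - 5.
Then T(j+1) = T(j) + (5j·j!) = (5j! - 5) + (5j·j!).
Simplifying, T(j+1) = 5(j+1)! - 5,
which is the closed form with r = j+1.
By induction, the statement is established for all r ≥ 1.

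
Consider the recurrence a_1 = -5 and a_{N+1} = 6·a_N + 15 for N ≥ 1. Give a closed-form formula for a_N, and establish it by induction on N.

Computing the first terms: a_1 = -5, a_2 = -15, a_3 = -75. This suggests a_N = -2·6^(N - 1) - 3.
Base step (N = 1): the formula gives -5 = -5 = a_1.
Inductive step: assume the claim holds for N = j, so a_j = -2·6^(j - 1) - 3.
Then a_{j+1} = 6·a_j + 15 = 6·(-2·6^(j - 1) - 3) + 15 = -2·6^j - 3 = -2·6^((j+1) - 1) - 3,
which is the claimed formula at N = j+1.
By induction, the statement is established for all N ≥ 1.

a_N = -2·6^(N - 1) - 3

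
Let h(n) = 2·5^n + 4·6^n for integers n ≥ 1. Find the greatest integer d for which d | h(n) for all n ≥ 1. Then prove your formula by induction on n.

d = 2

Computing the first values: h(1) = 34 and h(2) = 194; gcd(34, 194) = 2, so d ≤ 2.
We prove 2 | 2·5^n + 4·6^n for all n ≥ 1 by induction on n.
Base case (n = 1): h(1) = 34 = 2·(17), so 2 | h(1).
Suppose the result is true for n = k, i.e. 2 | h(k). Then
h(k+1) − 6·h(k) = (2·5^(k+1) + 4·6^(k+1)) − 6·(2·5^k + 4·6^k) = (2)·5^k·(5 − 6) = (-2)·5^k. Since 2 | h(k) by the inductive hypothesis, 2 | 6·h(k); and 2 | -2 since -2 = 2·-1. Therefore 2 | h(k+1).
By the principle of mathematical induction, the result holds for all n ≥ 1.
Therefore the largest such d is 2.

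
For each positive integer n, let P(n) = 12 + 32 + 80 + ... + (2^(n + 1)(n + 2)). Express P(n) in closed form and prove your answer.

P(n) = 4·2^n(n + 1) - 4

We claim P(n) = 4·2^n(n + 1) - 4 for all n ≥ 1.
When n = 1: P(1) = 12, and the closed form gives 12. They agree.
For the inductive step, assume it holds for an arbitrary j ≥ 1, so P(j) = 4·2^j(j + 1) - 4.
Then P(j+1) = P(j) + (2^(j + 2)(j + 3)) = (4·2^j(j + 1) - 4) + (2^(j + 2)(j + 3)).
Simplifying, P(j+1) = 8·2^j·j + 16·2^j - 4 = 4·2^(j+1)((j+1) + 1) - 4,
which is the closed form with n = j+1.
Hence, by induction on n, the claim holds for every n ≥ 1.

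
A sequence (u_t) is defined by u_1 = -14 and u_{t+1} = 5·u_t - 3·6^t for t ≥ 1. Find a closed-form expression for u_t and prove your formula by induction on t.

Computing the first terms: u_1 = -14, u_2 = -88, u_3 = -548. This suggests u_t = 4·5^(t - 1) - 3·6^t.
For the base case t = 1: the formula gives -14 = -14 = u_1.
For the inductive step, assume it holds for an arbitrary r ≥ 1, so u_r = 4·5^(r - 1) - 3·6^r.
Then u_{r+1} = 5·u_r - 3·6^r = 5·(4·5^(r - 1) - 3·6^r) - 3·6^r = 4·5^r - 3·6^(r + 1) = 4·5^((r+1) - 1) - 3·6^(r+1),
which is the claimed formula at t = r+1.
Hence, by induction on t, the claim holds for every t ≥ 1.

u_t = 4·5^(t - 1) - 3·6^t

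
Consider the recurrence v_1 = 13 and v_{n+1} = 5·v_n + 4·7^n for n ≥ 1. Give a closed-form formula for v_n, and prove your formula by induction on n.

Computing the first terms: v_1 = 13, v_2 = 93, v_3 = 661. This suggests v_n = -5^(n - 1) + 2·7^n.
For the base case n = 1: the formula gives 13 = 13 = v_1.
For the inductive step, assume it holds for an arbitrary i ≥ 1, so v_i = -5^(i - 1) + 2·7^i.
Then v_{i+1} = 5·v_i + 4·7^i = 5·(-5^(i - 1) + 2·7^i) + 4·7^i = -5^i + 2·7^(i + 1) = -5^((i+1) - 1) + 2·7^(i+1),
which is the claimed formula at n = i+1.
By the principle of mathematical induction, the result holds for all n ≥ 1.

v_n = -5^(n - 1) + 2·7^n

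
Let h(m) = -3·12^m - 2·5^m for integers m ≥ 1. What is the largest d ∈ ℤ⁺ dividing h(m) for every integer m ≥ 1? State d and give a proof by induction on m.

d = 2

Computing the first values: h(1) = -46 and h(2) = -482; gcd(-46, -482) = 2, so d ≤ 2.
We prove 2 | -3·12^m - 2·5^m for all m ≥ 1 by induction on m.
When m = 1: h(1) = -46 = 2·(-23), so 2 | h(1).
Suppose the result is true for m = j, i.e. 2 | h(j). Then
h(j+1) − 12·h(j) = (-3·12^(j+1) - 2·5^(j+1)) − 12·(-3·12^j - 2·5^j) = (-2)·5^j·(5 − 12) = (14)·5^j. Since 2 | h(j) by the inductive hypothesis, 2 | 12·h(j); and 2 | 14 since 14 = 2·7. Therefore 2 | h(j+1).
By the principle of mathematical induction, the result holds for all m ≥ 1.
Therefore the largest such d is 2.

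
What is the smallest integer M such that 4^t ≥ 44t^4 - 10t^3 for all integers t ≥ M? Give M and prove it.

At t = 9: 262144 < 281394, so the inequality fails and M ≥ 10. We prove 4^t ≥ 44t^4 - 10t^3 for all t ≥ 10.
When t = 10: 4^t = 1048576 and 44t^4 - 10t^3 = 430000, so 1048576 ≥ 430000.
For the inductive step, assume it holds for an arbitrary j ≥ 10, so 4^j ≥ 44j^4 - 10j^3.
Then 4^(j + 1) = 4·(4^j) ≥ 4·(44j^4 - 10j^3).
Also, for j ≥ 10 we have 4·(44j^4 - 10j^3) ≥ 44(j+1)^4 - 10(j+1)^3, since 4·(44j^4 - 10j^3) − (44(j+1)^4 - 10(j+1)^3) = 132j^4 - 206j^3 - 234j^2 - 146j - 34, which is nonnegative for all j ≥ 10.
Combining, 4^(j + 1) ≥ 44(j+1)^4 - 10(j+1)^3.
Hence, by induction on t, the claim holds for every t ≥ 10.
Hence the smallest such M is 10.

M = 10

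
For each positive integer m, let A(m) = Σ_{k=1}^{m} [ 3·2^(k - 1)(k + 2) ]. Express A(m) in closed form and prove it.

We claim A(m) = 3·2^m(m + 1) - 3 for all m ≥ 1.
Base case (m = 1): A(1) = 9, and the closed form gives 9. They agree.
Inductive step: suppose the statement holds for some k ≥ 1, so A(k) = 3·2^k(k + 1) - 3.
Then A(k+1) = A(k) + (3·2^k(k + 3)) = (3·2^k(k + 1) - 3) + (3·2^k(k + 3)).
Simplifying, A(k+1) = 6·2^k·k + 12·2^k - 3 = 3·2^(k+1)((k+1) + 1) - 3,
which is the closed form with m = k+1.
By induction, the statement is established for all m ≥ 1.

A(m) = 3·2^m(m + 1) - 3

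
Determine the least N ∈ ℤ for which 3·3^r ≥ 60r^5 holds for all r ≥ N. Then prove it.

N = 16

At r = 15: 43046721 < 45562500, so the inequality fails and N ≥ 16. We prove 3·3^r ≥ 60r^5 for all r ≥ 16.
Base step (r = 16): 3·3^r = 129140163 and 60r^5 = 62914560, so 129140163 ≥ 62914560.
Suppose the result is true for r = p, so 3·3^p ≥ 60p^5.
Then 3·3^(p + 1) = 3·(3·3^p) ≥ 3·(60p^5).
Also, for p ≥ 16 we have 3·(60p^5) ≥ 60(p+1)^5, since 3 ≥ (1 + 1/p)^5 for all p ≥ 16.
Combining, 3·3^(p + 1) ≥ 60(p+1)^5.
This completes the induction.
Hence the smallest such N is 16.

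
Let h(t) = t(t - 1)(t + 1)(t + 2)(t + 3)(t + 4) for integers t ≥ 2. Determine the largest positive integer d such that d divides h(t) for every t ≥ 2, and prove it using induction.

d = 720

Computing the first values: h(2) = 720 and h(3) = 5040; gcd(720, 5040) = 720, so d ≤ 720.
We prove 720 | t(t - 1)(t + 1)(t + 2)(t + 3)(t + 4) for all t ≥ 2 by induction on t.
For the base case t = 2: h(2) = 720 = 720·(1), so 720 | h(2).
Inductive step: suppose the statement holds for some k ≥ 2, i.e. 720 | h(k). Then
h(k+1) − h(k) = k·(k+1)·(k+2)·(k+3)·(k+4)·(k+5) − (k-1)·k·(k+1)·(k+2)·(k+3)·(k+4) = k·(k+1)·(k+2)·(k+3)·(k+4)·[(k+5) − (k-1)] = 6·k·(k+1)·(k+2)·(k+3)·(k+4). The product of 5 consecutive integers is divisible by (5)! = 120, so h(k+1) − h(k) is divisible by 6·120 = 720. By the inductive hypothesis 720 | h(k), hence 720 | h(k+1).
This completes the induction.
Therefore the largest such d is 720.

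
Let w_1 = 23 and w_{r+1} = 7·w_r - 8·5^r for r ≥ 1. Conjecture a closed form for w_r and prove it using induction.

w_r = 4·5^r + 3·7^(r - 1)

Computing the first terms: w_1 = 23, w_2 = 121, w_3 = 647. This suggests w_r = 4·5^r + 3·7^(r - 1).
For the base case r = 1: the formula gives 23 = 23 = w_1.
Inductive step: assume the claim holds for r = k, so w_k = 4·5^k + 3·7^(k - 1).
Then w_{k+1} = 7·w_k - 8·5^k = 7·(4·5^k + 3·7^(k - 1)) - 8·5^k = 4·5^(k + 1) + 3·7^k = 4·5^(k+1) + 3·7^((k+1) - 1),
which is the claimed formula at r = k+1.
This completes the induction.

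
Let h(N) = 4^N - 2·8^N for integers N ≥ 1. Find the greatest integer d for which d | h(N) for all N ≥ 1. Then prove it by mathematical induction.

Computing the first values: h(1) = -12 and h(2) = -112; gcd(-12, -112) = 4, so d ≤ 4.
We prove 4 | 4^N - 2·8^N for all N ≥ 1 by induction on N.
Base step (N = 1): h(1) = -12 = 4·(-3), so 4 | h(1).
Inductive step: assume the claim holds for N = r, i.e. 4 | h(r). Then
h(r+1) − 8·h(r) = (4^(r+1) - 2·8^(r+1)) − 8·(4^r - 2·8^r) = (1)·4^r·(4 − 8) = (-4)·4^r. Since 4 | h(r) by the inductive hypothesis, 4 | 8·h(r); and 4 | -4 since -4 = 4·-1. Therefore 4 | h(r+1).
By the principle of mathematical induction, the result holds for all N ≥ 1.
Therefore the largest such d is 4.

d = 4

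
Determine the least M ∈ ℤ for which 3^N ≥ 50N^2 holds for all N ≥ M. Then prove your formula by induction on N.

M = 8

At N = 7: 2187 < 2450, so the inequality fails and M ≥ 8. We prove 3^N ≥ 50N^2 for all N ≥ 8.
Base step (N = 8): 3^N = 6561 and 50N^2 = 3200, so 6561 ≥ 3200.
Inductive step: suppose the statement holds for some i ≥ 8, so 3^i ≥ 50i^2.
Then 3^(i + 1) = 3·(3^i) ≥ 3·(50i^2).
Also, for i ≥ 8 we have 3·(50i^2) ≥ 50(i+1)^2, since 3 ≥ (1 + 1/i)^2 for all i ≥ 8.
Combining, 3^(i + 1) ≥ 50(i+1)^2.
By the principle of mathematical induction, the result holds for all N ≥ 8.
Hence the smallest such M is 8.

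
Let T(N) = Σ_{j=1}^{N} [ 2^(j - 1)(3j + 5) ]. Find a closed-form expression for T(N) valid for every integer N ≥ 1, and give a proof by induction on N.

We claim T(N) = 2^N(3N + 2) - 2 for all N ≥ 1.
Base step (N = 1): T(1) = 8, and the closed form gives 8. They agree.
Inductive step: suppose the statement holds for some j ≥ 1, so T(j) = 2^j(3j + 2) - 2.
Then T(j+1) = T(j) + (2^j(3j + 8)) = (2^j(3j + 2) - 2) + (2^j(3j + 8)).
Simplifying, T(j+1) = 6·2^j·j + 10·2^j - 2 = 2^(j+1)(3(j+1) + 2) - 2,
which is the closed form with N = j+1.
Hence, by induction on N, the claim holds for every N ≥ 1.

T(N) = 2^N(3N + 2) - 2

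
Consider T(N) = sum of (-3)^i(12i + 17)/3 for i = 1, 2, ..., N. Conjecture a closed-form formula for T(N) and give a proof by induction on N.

We claim T(N) = (-3)^N(3N + 5) - 5 for all N ≥ 1.
For the base case N = 1: T(1) = -29, and the closed form gives -29. They agree.
Inductive step: assume the claim holds for N = i, so T(i) = (-3)^i(3i + 5) - 5.
Then T(i+1) = T(i) + ((-3)^i(-12i - 29)) = ((-3)^i(3i + 5) - 5) + ((-3)^i(-12i - 29)).
Simplifying, T(i+1) = -9(-3)^i·i - 24(-3)^i - 5 = (-3)^(i+1)(3(i+1) + 5) - 5,
which is the closed form with N = i+1.
Hence, by induction on N, the claim holds for every N ≥ 1.

T(N) = (-3)^N(3N + 5) - 5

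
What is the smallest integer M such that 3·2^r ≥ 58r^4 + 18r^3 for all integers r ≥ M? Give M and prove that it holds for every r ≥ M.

At r = 22: 12582912 < 13778512, so the inequality fails and M ≥ 23. We prove 3·2^r ≥ 58r^4 + 18r^3 for all r ≥ 23.
For the base case r = 23: 3·2^r = 25165824 and 58r^4 + 18r^3 = 16449784, so 25165824 ≥ 16449784.
Inductive step: suppose the statement holds for some m ≥ 23, so 3·2^m ≥ 58m^4 + 18m^3.
Then 3·2^(m + 1) = 2·(3·2^m) ≥ 2·(58m^4 + 18m^3).
Also, for m ≥ 23 we have 2·(58m^4 + 18m^3) ≥ 58(m+1)^4 + 18(m+1)^3, since 2·(58m^4 + 18m^3) − (58(m+1)^4 + 18(m+1)^3) = 58m^4 - 214m^3 - 402m^2 - 286m - 76, which is nonnegative for all m ≥ 23.
Combining, 3·2^(m + 1) ≥ 58(m+1)^4 + 18(m+1)^3.
By the principle of mathematical induction, the result holds for all r ≥ 23.
Hence the smallest such M is 23.

M = 23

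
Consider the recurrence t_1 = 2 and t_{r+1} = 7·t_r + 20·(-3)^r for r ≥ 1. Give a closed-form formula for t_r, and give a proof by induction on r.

t_r = -2(-3)^r - 4·7^(r - 1)

Computing the first terms: t_1 = 2, t_2 = -46, t_3 = -142. This suggests t_r = -2(-3)^r - 4·7^(r - 1).
When r = 1: the formula gives 2 = 2 = t_1.
Inductive step: suppose the statement holds for some k ≥ 1, so t_k = -2(-3)^k - 4·7^(k - 1).
Then t_{k+1} = 7·t_k + 20·(-3)^k = 7·(-2(-3)^k - 4·7^(k - 1)) + 20·(-3)^k = -2(-3)^(k + 1) - 4·7^k = -2(-3)^(k+1) - 4·7^((k+1) - 1),
which is the claimed formula at r = k+1.
By the principle of mathematical induction, the result holds for all r ≥ 1.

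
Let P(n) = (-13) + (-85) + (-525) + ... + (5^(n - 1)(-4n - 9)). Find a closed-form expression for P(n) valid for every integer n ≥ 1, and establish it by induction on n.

P(n) = -5^n(n + 2) + 2

We claim P(n) = -5^n(n + 2) + 2 for all n ≥ 1.
For the base case n = 1: P(1) = -13, and the closed form gives -13. They agree.
Suppose the result is true for n = r, so P(r) = -5^r(r + 2) + 2.
Then P(r+1) = P(r) + (5^r(-4r - 13)) = (-5^r(r + 2) + 2) + (5^r(-4r - 13)).
Simplifying, P(r+1) = -5·5^r·r - 15·5^r + 2 = -5^(r+1)((r+1) + 2) + 2,
which is the closed form with n = r+1.
By induction, the statement is established for all n ≥ 1.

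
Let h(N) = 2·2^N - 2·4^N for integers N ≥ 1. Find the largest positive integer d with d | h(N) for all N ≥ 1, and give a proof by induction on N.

d = 4

Computing the first values: h(1) = -4 and h(2) = -24; gcd(-4, -24) = 4, so d ≤ 4.
We prove 4 | 2·2^N - 2·4^N for all N ≥ 1 by induction on N.
Base case (N = 1): h(1) = -4 = 4·(-1), so 4 | h(1).
Suppose the result is true for N = j, i.e. 4 | h(j). Then
h(j+1) − 4·h(j) = (2·2^(j+1) - 2·4^(j+1)) − 4·(2·2^j - 2·4^j) = (2)·2^j·(2 − 4) = (-4)·2^j. Since 4 | h(j) by the inductive hypothesis, 4 | 4·h(j); and 4 | -4 since -4 = 4·-1. Therefore 4 | h(j+1).
Hence, by induction on N, the claim holds for every N ≥ 1.
Therefore the largest such d is 4.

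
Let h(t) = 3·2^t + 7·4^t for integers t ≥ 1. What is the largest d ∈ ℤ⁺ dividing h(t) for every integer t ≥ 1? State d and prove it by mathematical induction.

Computing the first values: h(1) = 34 and h(2) = 124; gcd(34, 124) = 2, so d ≤ 2.
We prove 2 | 3·2^t + 7·4^t for all t ≥ 1 by induction on t.
Base step (t = 1): h(1) = 34 = 2·(17), so 2 | h(1).
Inductive step: suppose the statement holds for some p ≥ 1, i.e. 2 | h(p). Then
h(p+1) − 4·h(p) = (3·2^(p+1) + 7·4^(p+1)) − 4·(3·2^p + 7·4^p) = (3)·2^p·(2 − 4) = (-6)·2^p. Since 2 | h(p) by the inductive hypothesis, 2 | 4·h(p); and 2 | -6 since -6 = 2·-3. Therefore 2 | h(p+1).
By the principle of mathematical induction, the result holds for all t ≥ 1.
Therefore the largest such d is 2.

d = 2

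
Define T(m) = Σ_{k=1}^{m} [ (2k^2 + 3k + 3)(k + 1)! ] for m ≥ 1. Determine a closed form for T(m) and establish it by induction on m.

T(m) = (2m + 1)(m + 2)! - 2

We claim T(m) = (2m + 1)(m + 2)! - 2 for all m ≥ 1.
For the base case m = 1: T(1) = 16, and the closed form gives 16. They agree.
Inductive step: assume the claim holds for m = k, so T(k) = (2k + 1)(k + 2)! - 2.
Then T(k+1) = T(k) + ((2k^2 + 7k + 8)(k + 2)!) = ((2k + 1)(k + 2)! - 2) + ((2k^2 + 7k + 8)(k + 2)!).
Simplifying, T(k+1) = (2(k+1) + 1)((k+1) + 2)! - 2,
which is the closed form with m = k+1.
By induction, the statement is established for all m ≥ 1.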